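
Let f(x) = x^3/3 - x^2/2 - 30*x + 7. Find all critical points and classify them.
f'(x) = x^2 - x - 30

Solve f'(x) = 0:
  Factor: x^2 - x - 30 = (x - 6)*(x + 5) = 0.
  ⇒ x = -5, 6

f''(x) = 2*x - 1
Second-derivative test at each critical point:
  f''(-5) = -11 < 0 → local maximum
  f''(6) = 11 > 0 → local minimum

Critical points: x = -5 (local maximum); x = 6 (local minimum)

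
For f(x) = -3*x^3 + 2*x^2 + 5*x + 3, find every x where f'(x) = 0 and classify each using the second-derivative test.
f'(x) = -9*x^2 + 4*x + 5

Solve f'(x) = 0:
  Factor: -9*x^2 + 4*x + 5 = -(x - 1)*(9*x + 5) = 0.
  ⇒ x = -5/9, 1

f''(x) = 4 - 18*x
Second-derivative test at each critical point:
  f''(-5/9) = 14 > 0 → local minimum
  f''(1) = -14 < 0 → local maximum

Critical points: x = -5/9 (local minimum); x = 1 (local maximum)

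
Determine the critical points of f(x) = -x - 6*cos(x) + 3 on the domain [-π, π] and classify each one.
f'(x) = 6*sin(x) - 1

Solve f'(x) = 0 on [-π, π]:
  f'(x) = 0 ⇔ sin(x) = 1/6, i.e. x = arcsin(1/6) + 2nπ or x = π − arcsin(1/6) + 2nπ; keep the solutions lying in [-π, π].
  ⇒ x = asin(1/6) ≈ 0.1674, pi - asin(1/6) ≈ 2.9741

f''(x) = 6*cos(x)
Second-derivative test at each critical point:
  f''(0.1674) = 5.9161 > 0 → local minimum
  f''(2.9741) = -5.9161 < 0 → local maximum

Critical points: x = asin(1/6) ≈ 0.1674 (local minimum); x = pi - asin(1/6) ≈ 2.9741 (local maximum)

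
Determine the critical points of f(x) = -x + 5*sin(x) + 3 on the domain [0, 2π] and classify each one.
f'(x) = 5*cos(x) - 1

Solve f'(x) = 0 on [0, 2π]:
  f'(x) = 0 ⇔ cos(x) = 1/5, i.e. x = ±arccos(1/5) + 2nπ; keep the solutions lying in [0, 2π].
  ⇒ x = acos(1/5) ≈ 1.3694, -acos(1/5) + 2*pi ≈ 4.9137

f''(x) = -5*sin(x)
Second-derivative test at each critical point:
  f''(1.3694) = -4.8990 < 0 → local maximum
  f''(4.9137) = 4.8990 > 0 → local minimum

Critical points: x = acos(1/5) ≈ 1.3694 (local maximum); x = -acos(1/5) + 2*pi ≈ 4.9137 (local minimum)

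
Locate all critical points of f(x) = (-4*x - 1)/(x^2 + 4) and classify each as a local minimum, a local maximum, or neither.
f'(x) = 2*(2*x^2 + x - 8)/(x^4 + 8*x^2 + 16)

Solve f'(x) = 0:
  f'(x) = 2*(2*x^2 + x - 8)/(x^2 + 4)^2; the denominator is positive wherever f is defined, so f'(x) = 0 ⇔ 4*x^2 + 2*x - 16 = 0.
  Factor: 4*x^2 + 2*x - 16 = 2*(2*x^2 + x - 8); 2*x^2 + x - 8 = 0 has no rational roots; quadratic formula: x = (-1 ± √65)/4.
  ⇒ x = -sqrt(65)/4 - 1/4 ≈ -2.2656, -1/4 + sqrt(65)/4 ≈ 1.7656

f''(x) = 2*(-4*x^2*(4*x + 1) + (12*x + 1)*(x^2 + 4))/(x^2 + 4)^3
Second-derivative test at each critical point:
  f''(-2.2656) = -0.1933 < 0 → local maximum
  f''(1.7656) = 0.3183 > 0 → local minimum

Critical points: x = -sqrt(65)/4 - 1/4 ≈ -2.2656 (local maximum); x = -1/4 + sqrt(65)/4 ≈ 1.7656 (local minimum)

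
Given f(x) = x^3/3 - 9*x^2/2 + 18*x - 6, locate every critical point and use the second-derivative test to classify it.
f'(x) = x^2 - 9*x + 18

Solve f'(x) = 0:
  Factor: x^2 - 9*x + 18 = (x - 6)*(x - 3) = 0.
  ⇒ x = 3, 6

f''(x) = 2*x - 9
Second-derivative test at each critical point:
  f''(3) = -3 < 0 → local maximum
  f''(6) = 3 > 0 → local minimum

Critical points: x = 3 (local maximum); x = 6 (local minimum)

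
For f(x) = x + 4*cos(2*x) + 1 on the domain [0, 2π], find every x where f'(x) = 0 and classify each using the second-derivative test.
f'(x) = 1 - 8*sin(2*x)

Solve f'(x) = 0 on [0, 2π]:
  f'(x) = 0 ⇔ sin(2*x) = 1/8, i.e. 2*x = arcsin(1/8) + 2nπ or 2*x = π − arcsin(1/8) + 2nπ; keep the solutions lying in [0, 2π].
  ⇒ x = asin(1/8)/2 ≈ 0.0627, -asin(1/8)/2 + pi/2 ≈ 1.5081, asin(1/8)/2 + pi ≈ 3.2043, -asin(1/8)/2 + 3*pi/2 ≈ 4.6497

f''(x) = -16*cos(2*x)
Second-derivative test at each critical point:
  f''(0.0627) = -15.8745 < 0 → local maximum
  f''(1.5081) = 15.8745 > 0 → local minimum
  f''(3.2043) = -15.8745 < 0 → local maximum
  f''(4.6497) = 15.8745 > 0 → local minimum

Critical points: x = asin(1/8)/2 ≈ 0.0627 (local maximum); x = -asin(1/8)/2 + pi/2 ≈ 1.5081 (local minimum); x = asin(1/8)/2 + pi ≈ 3.2043 (local maximum); x = -asin(1/8)/2 + 3*pi/2 ≈ 4.6497 (local minimum)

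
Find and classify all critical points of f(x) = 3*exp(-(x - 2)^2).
f'(x) = 6*(2 - x)*exp(-(x - 2)^2)

Solve f'(x) = 0:
  f'(x) = (12 - 6*x)·exp(-(x - 2)^2) and exp(-(x - 2)^2) > 0 for every x, so f'(x) = 0 ⇔ 12 - 6*x = 0.
  Factor: 12 - 6*x = -6*(x - 2) = 0.
  ⇒ x = 2

f''(x) = 6*(2*(x - 2)^2 - 1)*exp(-(x - 2)^2)
Second-derivative test at each critical point:
  f''(2) = -6 < 0 → local maximum

Critical points: x = 2 (local maximum)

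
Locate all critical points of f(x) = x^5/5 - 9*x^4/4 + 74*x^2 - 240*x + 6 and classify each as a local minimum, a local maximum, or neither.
f'(x) = x^4 - 9*x^3 + 148*x - 240

Solve f'(x) = 0:
  Factor: x^4 - 9*x^3 + 148*x - 240 = (x - 6)*(x - 5)*(x - 2)*(x + 4) = 0.
  ⇒ x = -4, 2, 5, 6

f''(x) = 4*x^3 - 27*x^2 + 148
Second-derivative test at each critical point:
  f''(-4) = -540 < 0 → local maximum
  f''(2) = 72 > 0 → local minimum
  f''(5) = -27 < 0 → local maximum
  f''(6) = 40 > 0 → local minimum

Critical points: x = -4 (local maximum); x = 2 (local minimum); x = 5 (local maximum); x = 6 (local minimum)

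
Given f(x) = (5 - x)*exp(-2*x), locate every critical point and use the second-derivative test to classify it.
f'(x) = (2*x - 11)*exp(-2*x)

Solve f'(x) = 0:
  f'(x) = (2*x - 11)·exp(-2*x) and exp(-2*x) > 0 for every x, so f'(x) = 0 ⇔ 2*x - 11 = 0.
  2*x - 11 = 0.
  ⇒ x = 11/2

f''(x) = 4*(6 - x)*exp(-2*x)
Second-derivative test at each critical point:
  f''(11/2) = 3.340e-05 > 0 → local minimum

Critical points: x = 11/2 (local minimum)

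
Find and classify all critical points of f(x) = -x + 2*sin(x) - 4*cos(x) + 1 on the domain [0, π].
f'(x) = 4*sin(x) + 2*cos(x) - 1

Solve f'(x) = 0 on [0, π]:
  f'(x) = 0 ⇔ 4*sin(x) + 2*cos(x) = 1. Write the left side as R·cos(x + φ) with R = √(2² + (-4)²) = 2*sqrt(5), cos φ = sqrt(5)/5, sin φ = -2*sqrt(5)/5; then cos(x + φ) = sqrt(5)/10. Solve for x and keep the solutions lying in [0, π].
  ⇒ x = atan((2 + sqrt(19))/(1 - 2*sqrt(19))) + pi ≈ 2.4524

f''(x) = -2*sin(x) + 4*cos(x)
Second-derivative test at each critical point:
  f''(2.4524) = -4.3589 < 0 → local maximum

Critical points: x = atan((2 + sqrt(19))/(1 - 2*sqrt(19))) + pi ≈ 2.4524 (local maximum)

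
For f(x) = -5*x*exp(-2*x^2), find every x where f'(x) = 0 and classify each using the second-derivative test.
f'(x) = 5*(4*x^2 - 1)*exp(-2*x^2)

Solve f'(x) = 0:
  f'(x) = (20*x^2 - 5)·exp(-2*x^2) and exp(-2*x^2) > 0 for every x, so f'(x) = 0 ⇔ 20*x^2 - 5 = 0.
  Factor: 20*x^2 - 5 = 5*(2*x - 1)*(2*x + 1) = 0.
  ⇒ x = -1/2, 1/2

f''(x) = (-80*x^3 + 60*x)*exp(-2*x^2)
Second-derivative test at each critical point:
  f''(-1/2) = -12.1306 < 0 → local maximum
  f''(1/2) = 12.1306 > 0 → local minimum

Critical points: x = -1/2 (local maximum); x = 1/2 (local minimum)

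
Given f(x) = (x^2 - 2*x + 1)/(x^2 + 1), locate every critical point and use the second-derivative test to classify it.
f'(x) = 2*(x^2 - 1)/(x^4 + 2*x^2 + 1)

Solve f'(x) = 0:
  f'(x) = 2*(x - 1)*(x + 1)/(x^2 + 1)^2; the denominator is positive wherever f is defined, so f'(x) = 0 ⇔ 2*x^2 - 2 = 0.
  Factor: 2*x^2 - 2 = 2*(x - 1)*(x + 1) = 0.
  ⇒ x = -1, 1

f''(x) = 4*x*(3 - x^2)/(x^6 + 3*x^4 + 3*x^2 + 1)
Second-derivative test at each critical point:
  f''(-1) = -1 < 0 → local maximum
  f''(1) = 1 > 0 → local minimum

Critical points: x = -1 (local maximum); x = 1 (local minimum)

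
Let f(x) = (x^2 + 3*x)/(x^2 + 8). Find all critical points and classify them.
f'(x) = (-3*x^2 + 16*x + 24)/(x^4 + 16*x^2 + 64)

Solve f'(x) = 0:
  f'(x) = -(3*x^2 - 16*x - 24)/(x^2 + 8)^2; the denominator is positive wherever f is defined, so f'(x) = 0 ⇔ -3*x^2 + 16*x + 24 = 0.
  3*x^2 - 16*x - 24 = 0 has no rational roots; quadratic formula: x = (16 ± √544)/6.
  ⇒ x = 8/3 - 2*sqrt(34)/3 ≈ -1.2206, 8/3 + 2*sqrt(34)/3 ≈ 6.5540

f''(x) = 2*(3*x^3 - 24*x^2 - 72*x + 64)/(x^6 + 24*x^4 + 192*x^2 + 512)
Second-derivative test at each critical point:
  f''(-1.2206) = 0.2590 > 0 → local minimum
  f''(6.5540) = -0.0090 < 0 → local maximum

Critical points: x = 8/3 - 2*sqrt(34)/3 ≈ -1.2206 (local minimum); x = 8/3 + 2*sqrt(34)/3 ≈ 6.5540 (local maximum)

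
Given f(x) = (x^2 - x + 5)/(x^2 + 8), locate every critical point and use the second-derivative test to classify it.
f'(x) = (x^2 + 6*x - 8)/(x^4 + 16*x^2 + 64)

Solve f'(x) = 0:
  f'(x) = (x^2 + 6*x - 8)/(x^2 + 8)^2; the denominator is positive wherever f is defined, so f'(x) = 0 ⇔ x^2 + 6*x - 8 = 0.
  x^2 + 6*x - 8 = 0 has no rational roots; quadratic formula: x = (-6 ± √68)/2.
  ⇒ x = -sqrt(17) - 3 ≈ -7.1231, -3 + sqrt(17) ≈ 1.1231

f''(x) = 2*(-x^3 - 9*x^2 + 24*x + 24)/(x^6 + 24*x^4 + 192*x^2 + 512)
Second-derivative test at each critical point:
  f''(-7.1231) = -0.0024 < 0 → local maximum
  f''(1.1231) = 0.0961 > 0 → local minimum

Critical points: x = -sqrt(17) - 3 ≈ -7.1231 (local maximum); x = -3 + sqrt(17) ≈ 1.1231 (local minimum)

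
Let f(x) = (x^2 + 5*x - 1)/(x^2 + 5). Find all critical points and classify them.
f'(x) = (-5*x^2 + 12*x + 25)/(x^4 + 10*x^2 + 25)

Solve f'(x) = 0:
  f'(x) = -(5*x^2 - 12*x - 25)/(x^2 + 5)^2; the denominator is positive wherever f is defined, so f'(x) = 0 ⇔ -5*x^2 + 12*x + 25 = 0.
  5*x^2 - 12*x - 25 = 0 has no rational roots; quadratic formula: x = (12 ± √644)/10.
  ⇒ x = 6/5 - sqrt(161)/5 ≈ -1.3377, 6/5 + sqrt(161)/5 ≈ 3.7377

f''(x) = 2*(5*x^3 - 18*x^2 - 75*x + 30)/(x^6 + 15*x^4 + 75*x^2 + 125)
Second-derivative test at each critical point:
  f''(-1.3377) = 0.5505 > 0 → local minimum
  f''(3.7377) = -0.0705 < 0 → local maximum

Critical points: x = 6/5 - sqrt(161)/5 ≈ -1.3377 (local minimum); x = 6/5 + sqrt(161)/5 ≈ 3.7377 (local maximum)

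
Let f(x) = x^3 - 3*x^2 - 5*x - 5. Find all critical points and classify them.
f'(x) = 3*x^2 - 6*x - 5

Solve f'(x) = 0:
  3*x^2 - 6*x - 5 = 0 has no rational roots; quadratic formula: x = (6 ± √96)/6.
  ⇒ x = 1 - 2*sqrt(6)/3 ≈ -0.6330, 1 + 2*sqrt(6)/3 ≈ 2.6330

f''(x) = 6*x - 6
Second-derivative test at each critical point:
  f''(-0.6330) = -9.7980 < 0 → local maximum
  f''(2.6330) = 9.7980 > 0 → local minimum

Critical points: x = 1 - 2*sqrt(6)/3 ≈ -0.6330 (local maximum); x = 1 + 2*sqrt(6)/3 ≈ 2.6330 (local minimum)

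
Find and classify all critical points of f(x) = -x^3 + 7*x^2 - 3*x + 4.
f'(x) = -3*x^2 + 14*x - 3

Solve f'(x) = 0:
  3*x^2 - 14*x + 3 = 0 has no rational roots; quadratic formula: x = (14 ± √160)/6.
  ⇒ x = 7/3 - 2*sqrt(10)/3 ≈ 0.2251, 2*sqrt(10)/3 + 7/3 ≈ 4.4415

f''(x) = 14 - 6*x
Second-derivative test at each critical point:
  f''(0.2251) = 12.6491 > 0 → local minimum
  f''(4.4415) = -12.6491 < 0 → local maximum

Critical points: x = 7/3 - 2*sqrt(10)/3 ≈ 0.2251 (local minimum); x = 2*sqrt(10)/3 + 7/3 ≈ 4.4415 (local maximum)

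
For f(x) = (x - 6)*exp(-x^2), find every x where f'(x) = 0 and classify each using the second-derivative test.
f'(x) = (-2*x*(x - 6) + 1)*exp(-x^2)

Solve f'(x) = 0:
  f'(x) = (-2*x^2 + 12*x + 1)·exp(-x^2) and exp(-x^2) > 0 for every x, so f'(x) = 0 ⇔ -2*x^2 + 12*x + 1 = 0.
  2*x^2 - 12*x - 1 = 0 has no rational roots; quadratic formula: x = (12 ± √152)/4.
  ⇒ x = 3 - sqrt(38)/2 ≈ -0.0822, 3 + sqrt(38)/2 ≈ 6.0822

f''(x) = 2*(2*x^2*(x - 6) - 3*x + 6)*exp(-x^2)
Second-derivative test at each critical point:
  f''(-0.0822) = 12.2458 > 0 → local minimum
  f''(6.0822) = -1.059e-15 < 0 → local maximum

Critical points: x = 3 - sqrt(38)/2 ≈ -0.0822 (local minimum); x = 3 + sqrt(38)/2 ≈ 6.0822 (local maximum)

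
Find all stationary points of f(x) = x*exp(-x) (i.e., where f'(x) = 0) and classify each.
f'(x) = (1 - x)*exp(-x)

Solve f'(x) = 0:
  f'(x) = (1 - x)·exp(-x) and exp(-x) > 0 for every x, so f'(x) = 0 ⇔ 1 - x = 0.
  1 - x = 0.
  ⇒ x = 1

f''(x) = (x - 2)*exp(-x)
Second-derivative test at each critical point:
  f''(1) = -0.3679 < 0 → local maximum

Critical points: x = 1 (local maximum)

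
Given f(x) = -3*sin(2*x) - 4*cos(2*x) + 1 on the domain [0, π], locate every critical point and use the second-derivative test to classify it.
f'(x) = 8*sin(2*x) - 6*cos(2*x)

Solve f'(x) = 0 on [0, π]:
  f'(x) = 0 ⇔ -3*cos(2*x) = -4*sin(2*x) ⇔ tan(2*x) = 3/4, i.e. 2*x = arctan(3/4) + nπ; keep the solutions lying in [0, π].
  ⇒ x = atan(3/4)/2 ≈ 0.3218, atan(3/4)/2 + pi/2 ≈ 1.8925

f''(x) = 12*sin(2*x) + 16*cos(2*x)
Second-derivative test at each critical point:
  f''(0.3218) = 20 > 0 → local minimum
  f''(1.8925) = -20 < 0 → local maximum

Critical points: x = atan(3/4)/2 ≈ 0.3218 (local minimum); x = atan(3/4)/2 + pi/2 ≈ 1.8925 (local maximum)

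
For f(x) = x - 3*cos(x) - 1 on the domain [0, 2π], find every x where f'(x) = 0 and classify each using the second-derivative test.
f'(x) = 3*sin(x) + 1

Solve f'(x) = 0 on [0, 2π]:
  f'(x) = 0 ⇔ sin(x) = -1/3, i.e. x = arcsin(-1/3) + 2nπ or x = π − arcsin(-1/3) + 2nπ; keep the solutions lying in [0, 2π].
  ⇒ x = asin(1/3) + pi ≈ 3.4814, -asin(1/3) + 2*pi ≈ 5.9433

f''(x) = 3*cos(x)
Second-derivative test at each critical point:
  f''(3.4814) = -2.8284 < 0 → local maximum
  f''(5.9433) = 2.8284 > 0 → local minimum

Critical points: x = asin(1/3) + pi ≈ 3.4814 (local maximum); x = -asin(1/3) + 2*pi ≈ 5.9433 (local minimum)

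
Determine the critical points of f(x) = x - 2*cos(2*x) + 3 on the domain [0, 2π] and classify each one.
f'(x) = 4*sin(2*x) + 1

Solve f'(x) = 0 on [0, 2π]:
  f'(x) = 0 ⇔ sin(2*x) = -1/4, i.e. 2*x = arcsin(-1/4) + 2nπ or 2*x = π − arcsin(-1/4) + 2nπ; keep the solutions lying in [0, 2π].
  ⇒ x = asin(1/4)/2 + pi/2 ≈ 1.6971, pi - asin(1/4)/2 ≈ 3.0153, asin(1/4)/2 + 3*pi/2 ≈ 4.8387, -asin(1/4)/2 + 2*pi ≈ 6.1568

f''(x) = 8*cos(2*x)
Second-derivative test at each critical point:
  f''(1.6971) = -7.7460 < 0 → local maximum
  f''(3.0153) = 7.7460 > 0 → local minimum
  f''(4.8387) = -7.7460 < 0 → local maximum
  f''(6.1568) = 7.7460 > 0 → local minimum

Critical points: x = asin(1/4)/2 + pi/2 ≈ 1.6971 (local maximum); x = pi - asin(1/4)/2 ≈ 3.0153 (local minimum); x = asin(1/4)/2 + 3*pi/2 ≈ 4.8387 (local maximum); x = -asin(1/4)/2 + 2*pi ≈ 6.1568 (local minimum)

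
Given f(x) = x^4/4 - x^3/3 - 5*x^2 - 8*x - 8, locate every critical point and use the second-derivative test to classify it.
f'(x) = x^3 - x^2 - 10*x - 8

Solve f'(x) = 0:
  Factor: x^3 - x^2 - 10*x - 8 = (x - 4)*(x + 1)*(x + 2) = 0.
  ⇒ x = -2, -1, 4

f''(x) = 3*x^2 - 2*x - 10
Second-derivative test at each critical point:
  f''(-2) = 6 > 0 → local minimum
  f''(-1) = -5 < 0 → local maximum
  f''(4) = 30 > 0 → local minimum

Critical points: x = -2 (local minimum); x = -1 (local maximum); x = 4 (local minimum)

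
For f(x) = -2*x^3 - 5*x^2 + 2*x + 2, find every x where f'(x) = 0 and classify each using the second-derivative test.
f'(x) = -6*x^2 - 10*x + 2

Solve f'(x) = 0:
  Factor: -6*x^2 - 10*x + 2 = -2*(3*x^2 + 5*x - 1); 3*x^2 + 5*x - 1 = 0 has no rational roots; quadratic formula: x = (-5 ± √37)/6.
  ⇒ x = -sqrt(37)/6 - 5/6 ≈ -1.8471, -5/6 + sqrt(37)/6 ≈ 0.1805

f''(x) = -12*x - 10
Second-derivative test at each critical point:
  f''(-1.8471) = 12.1655 > 0 → local minimum
  f''(0.1805) = -12.1655 < 0 → local maximum

Critical points: x = -sqrt(37)/6 - 5/6 ≈ -1.8471 (local minimum); x = -5/6 + sqrt(37)/6 ≈ 0.1805 (local maximum)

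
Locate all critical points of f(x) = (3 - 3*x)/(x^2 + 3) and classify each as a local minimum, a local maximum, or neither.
f'(x) = 3*(-x^2 + 2*x*(x - 1) - 3)/(x^2 + 3)^2

Solve f'(x) = 0:
  f'(x) = 3*(x - 3)*(x + 1)/(x^2 + 3)^2; the denominator is positive wherever f is defined, so f'(x) = 0 ⇔ 3*x^2 - 6*x - 9 = 0.
  Factor: 3*x^2 - 6*x - 9 = 3*(x - 3)*(x + 1) = 0.
  ⇒ x = -1, 3

f''(x) = 6*(4*x^2*(1 - x) + (3*x - 1)*(x^2 + 3))/(x^2 + 3)^3
Second-derivative test at each critical point:
  f''(-1) = -3/4 < 0 → local maximum
  f''(3) = 1/12 > 0 → local minimum

Critical points: x = -1 (local maximum); x = 3 (local minimum)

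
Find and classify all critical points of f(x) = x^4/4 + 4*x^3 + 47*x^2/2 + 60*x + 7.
f'(x) = x^3 + 12*x^2 + 47*x + 60

Solve f'(x) = 0:
  Factor: x^3 + 12*x^2 + 47*x + 60 = (x + 3)*(x + 4)*(x + 5) = 0.
  ⇒ x = -5, -4, -3

f''(x) = 3*x^2 + 24*x + 47
Second-derivative test at each critical point:
  f''(-5) = 2 > 0 → local minimum
  f''(-4) = -1 < 0 → local maximum
  f''(-3) = 2 > 0 → local minimum

Critical points: x = -5 (local minimum); x = -4 (local maximum); x = -3 (local minimum)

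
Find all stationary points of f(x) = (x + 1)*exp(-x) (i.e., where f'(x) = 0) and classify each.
f'(x) = -x*exp(-x)

Solve f'(x) = 0:
  f'(x) = (-x)·exp(-x) and exp(-x) > 0 for every x, so f'(x) = 0 ⇔ -x = 0.
  -x = 0.
  ⇒ x = 0

f''(x) = (x - 1)*exp(-x)
Second-derivative test at each critical point:
  f''(0) = -1 < 0 → local maximum

Critical points: x = 0 (local maximum)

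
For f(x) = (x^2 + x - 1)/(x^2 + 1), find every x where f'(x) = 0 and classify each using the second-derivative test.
f'(x) = (-x^2 + 4*x + 1)/(x^4 + 2*x^2 + 1)

Solve f'(x) = 0:
  f'(x) = -(x^2 - 4*x - 1)/(x^2 + 1)^2; the denominator is positive wherever f is defined, so f'(x) = 0 ⇔ -x^2 + 4*x + 1 = 0.
  x^2 - 4*x - 1 = 0 has no rational roots; quadratic formula: x = (4 ± √20)/2.
  ⇒ x = 2 - sqrt(5) ≈ -0.2361, 2 + sqrt(5) ≈ 4.2361

f''(x) = 2*(x^3 - 6*x^2 - 3*x + 2)/(x^6 + 3*x^4 + 3*x^2 + 1)
Second-derivative test at each critical point:
  f''(-0.2361) = 4.0125 > 0 → local minimum
  f''(4.2361) = -0.0125 < 0 → local maximum

Critical points: x = 2 - sqrt(5) ≈ -0.2361 (local minimum); x = 2 + sqrt(5) ≈ 4.2361 (local maximum)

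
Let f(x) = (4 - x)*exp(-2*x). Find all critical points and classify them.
f'(x) = (2*x - 9)*exp(-2*x)

Solve f'(x) = 0:
  f'(x) = (2*x - 9)·exp(-2*x) and exp(-2*x) > 0 for every x, so f'(x) = 0 ⇔ 2*x - 9 = 0.
  2*x - 9 = 0.
  ⇒ x = 9/2

f''(x) = 4*(5 - x)*exp(-2*x)
Second-derivative test at each critical point:
  f''(9/2) = 2.468e-04 > 0 → local minimum

Critical points: x = 9/2 (local minimum)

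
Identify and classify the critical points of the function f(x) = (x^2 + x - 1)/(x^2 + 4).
f'(x) = (-x^2 + 10*x + 4)/(x^4 + 8*x^2 + 16)

Solve f'(x) = 0:
  f'(x) = -(x^2 - 10*x - 4)/(x^2 + 4)^2; the denominator is positive wherever f is defined, so f'(x) = 0 ⇔ -x^2 + 10*x + 4 = 0.
  x^2 - 10*x - 4 = 0 has no rational roots; quadratic formula: x = (10 ± √116)/2.
  ⇒ x = 5 - sqrt(29) ≈ -0.3852, 5 + sqrt(29) ≈ 10.3852

f''(x) = 2*(x^3 - 15*x^2 - 12*x + 20)/(x^6 + 12*x^4 + 48*x^2 + 64)
Second-derivative test at each critical point:
  f''(-0.3852) = 0.6259 > 0 → local minimum
  f''(10.3852) = -0.0009 < 0 → local maximum

Critical points: x = 5 - sqrt(29) ≈ -0.3852 (local minimum); x = 5 + sqrt(29) ≈ 10.3852 (local maximum)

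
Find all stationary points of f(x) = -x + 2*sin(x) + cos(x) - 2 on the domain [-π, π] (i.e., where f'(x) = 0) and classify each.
f'(x) = -sin(x) + 2*cos(x) - 1

Solve f'(x) = 0 on [-π, π]:
  f'(x) = 0 ⇔ -sin(x) + 2*cos(x) = 1. Write the left side as R·cos(x + φ) with R = √(2² + 1²) = sqrt(5), cos φ = 2*sqrt(5)/5, sin φ = sqrt(5)/5; then cos(x + φ) = sqrt(5)/5. Solve for x and keep the solutions lying in [-π, π].
  ⇒ x = -pi/2 ≈ -1.5708, atan(3/4) ≈ 0.6435

f''(x) = -2*sin(x) - cos(x)
Second-derivative test at each critical point:
  f''(-1.5708) = 2 > 0 → local minimum
  f''(0.6435) = -2 < 0 → local maximum

Critical points: x = -pi/2 ≈ -1.5708 (local minimum); x = atan(3/4) ≈ 0.6435 (local maximum)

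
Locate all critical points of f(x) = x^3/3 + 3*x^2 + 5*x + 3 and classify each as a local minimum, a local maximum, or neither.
f'(x) = x^2 + 6*x + 5

Solve f'(x) = 0:
  Factor: x^2 + 6*x + 5 = (x + 1)*(x + 5) = 0.
  ⇒ x = -5, -1

f''(x) = 2*x + 6
Second-derivative test at each critical point:
  f''(-5) = -4 < 0 → local maximum
  f''(-1) = 4 > 0 → local minimum

Critical points: x = -5 (local maximum); x = -1 (local minimum)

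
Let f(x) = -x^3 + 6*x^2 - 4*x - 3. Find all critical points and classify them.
f'(x) = -3*x^2 + 12*x - 4

Solve f'(x) = 0:
  3*x^2 - 12*x + 4 = 0 has no rational roots; quadratic formula: x = (12 ± √96)/6.
  ⇒ x = 2 - 2*sqrt(6)/3 ≈ 0.3670, 2*sqrt(6)/3 + 2 ≈ 3.6330

f''(x) = 12 - 6*x
Second-derivative test at each critical point:
  f''(0.3670) = 9.7980 > 0 → local minimum
  f''(3.6330) = -9.7980 < 0 → local maximum

Critical points: x = 2 - 2*sqrt(6)/3 ≈ 0.3670 (local minimum); x = 2*sqrt(6)/3 + 2 ≈ 3.6330 (local maximum)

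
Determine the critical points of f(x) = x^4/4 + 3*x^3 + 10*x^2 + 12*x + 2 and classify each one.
f'(x) = x^3 + 9*x^2 + 20*x + 12

Solve f'(x) = 0:
  Factor: x^3 + 9*x^2 + 20*x + 12 = (x + 1)*(x + 2)*(x + 6) = 0.
  ⇒ x = -6, -2, -1

f''(x) = 3*x^2 + 18*x + 20
Second-derivative test at each critical point:
  f''(-6) = 20 > 0 → local minimum
  f''(-2) = -4 < 0 → local maximum
  f''(-1) = 5 > 0 → local minimum

Critical points: x = -6 (local minimum); x = -2 (local maximum); x = -1 (local minimum)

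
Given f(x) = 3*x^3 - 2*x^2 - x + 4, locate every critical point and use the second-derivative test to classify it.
f'(x) = 9*x^2 - 4*x - 1

Solve f'(x) = 0:
  9*x^2 - 4*x - 1 = 0 has no rational roots; quadratic formula: x = (4 ± √52)/18.
  ⇒ x = 2/9 - sqrt(13)/9 ≈ -0.1784, 2/9 + sqrt(13)/9 ≈ 0.6228

f''(x) = 18*x - 4
Second-derivative test at each critical point:
  f''(-0.1784) = -7.2111 < 0 → local maximum
  f''(0.6228) = 7.2111 > 0 → local minimum

Critical points: x = 2/9 - sqrt(13)/9 ≈ -0.1784 (local maximum); x = 2/9 + sqrt(13)/9 ≈ 0.6228 (local minimum)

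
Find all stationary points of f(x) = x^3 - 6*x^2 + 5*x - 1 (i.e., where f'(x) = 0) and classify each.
f'(x) = 3*x^2 - 12*x + 5

Solve f'(x) = 0:
  3*x^2 - 12*x + 5 = 0 has no rational roots; quadratic formula: x = (12 ± √84)/6.
  ⇒ x = 2 - sqrt(21)/3 ≈ 0.4725, sqrt(21)/3 + 2 ≈ 3.5275

f''(x) = 6*x - 12
Second-derivative test at each critical point:
  f''(0.4725) = -9.1652 < 0 → local maximum
  f''(3.5275) = 9.1652 > 0 → local minimum

Critical points: x = 2 - sqrt(21)/3 ≈ 0.4725 (local maximum); x = sqrt(21)/3 + 2 ≈ 3.5275 (local minimum)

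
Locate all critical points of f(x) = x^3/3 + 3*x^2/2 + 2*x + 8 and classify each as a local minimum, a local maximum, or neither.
f'(x) = x^2 + 3*x + 2

Solve f'(x) = 0:
  Factor: x^2 + 3*x + 2 = (x + 1)*(x + 2) = 0.
  ⇒ x = -2, -1

f''(x) = 2*x + 3
Second-derivative test at each critical point:
  f''(-2) = -1 < 0 → local maximum
  f''(-1) = 1 > 0 → local minimum

Critical points: x = -2 (local maximum); x = -1 (local minimum)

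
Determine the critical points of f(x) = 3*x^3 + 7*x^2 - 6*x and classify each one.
f'(x) = 9*x^2 + 14*x - 6

Solve f'(x) = 0:
  9*x^2 + 14*x - 6 = 0 has no rational roots; quadratic formula: x = (-14 ± √412)/18.
  ⇒ x = -sqrt(103)/9 - 7/9 ≈ -1.9054, -7/9 + sqrt(103)/9 ≈ 0.3499

f''(x) = 18*x + 14
Second-derivative test at each critical point:
  f''(-1.9054) = -20.2978 < 0 → local maximum
  f''(0.3499) = 20.2978 > 0 → local minimum

Critical points: x = -sqrt(103)/9 - 7/9 ≈ -1.9054 (local maximum); x = -7/9 + sqrt(103)/9 ≈ 0.3499 (local minimum)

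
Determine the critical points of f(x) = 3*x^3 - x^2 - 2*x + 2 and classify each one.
f'(x) = 9*x^2 - 2*x - 2

Solve f'(x) = 0:
  9*x^2 - 2*x - 2 = 0 has no rational roots; quadratic formula: x = (2 ± √76)/18.
  ⇒ x = 1/9 - sqrt(19)/9 ≈ -0.3732, 1/9 + sqrt(19)/9 ≈ 0.5954

f''(x) = 18*x - 2
Second-derivative test at each critical point:
  f''(-0.3732) = -8.7178 < 0 → local maximum
  f''(0.5954) = 8.7178 > 0 → local minimum

Critical points: x = 1/9 - sqrt(19)/9 ≈ -0.3732 (local maximum); x = 1/9 + sqrt(19)/9 ≈ 0.5954 (local minimum)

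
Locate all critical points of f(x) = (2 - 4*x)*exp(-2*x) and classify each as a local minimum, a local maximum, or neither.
f'(x) = 8*(x - 1)*exp(-2*x)

Solve f'(x) = 0:
  f'(x) = (8*x - 8)·exp(-2*x) and exp(-2*x) > 0 for every x, so f'(x) = 0 ⇔ 8*x - 8 = 0.
  Factor: 8*x - 8 = 8*(x - 1) = 0.
  ⇒ x = 1

f''(x) = 8*(3 - 2*x)*exp(-2*x)
Second-derivative test at each critical point:
  f''(1) = 1.0827 > 0 → local minimum

Critical points: x = 1 (local minimum)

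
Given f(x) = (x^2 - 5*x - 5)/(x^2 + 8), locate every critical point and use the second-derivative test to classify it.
f'(x) = (5*x^2 + 26*x - 40)/(x^4 + 16*x^2 + 64)

Solve f'(x) = 0:
  f'(x) = (5*x^2 + 26*x - 40)/(x^2 + 8)^2; the denominator is positive wherever f is defined, so f'(x) = 0 ⇔ 5*x^2 + 26*x - 40 = 0.
  5*x^2 + 26*x - 40 = 0 has no rational roots; quadratic formula: x = (-26 ± √1476)/10.
  ⇒ x = -3*sqrt(41)/5 - 13/5 ≈ -6.4419, -13/5 + 3*sqrt(41)/5 ≈ 1.2419

f''(x) = 2*(-5*x^3 - 39*x^2 + 120*x + 104)/(x^6 + 24*x^4 + 192*x^2 + 512)
Second-derivative test at each critical point:
  f''(-6.4419) = -0.0157 < 0 → local maximum
  f''(1.2419) = 0.4219 > 0 → local minimum

Critical points: x = -3*sqrt(41)/5 - 13/5 ≈ -6.4419 (local maximum); x = -13/5 + 3*sqrt(41)/5 ≈ 1.2419 (local minimum)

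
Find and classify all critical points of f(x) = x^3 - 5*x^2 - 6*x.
f'(x) = 3*x^2 - 10*x - 6

Solve f'(x) = 0:
  3*x^2 - 10*x - 6 = 0 has no rational roots; quadratic formula: x = (10 ± √172)/6.
  ⇒ x = 5/3 - sqrt(43)/3 ≈ -0.5191, 5/3 + sqrt(43)/3 ≈ 3.8525

f''(x) = 6*x - 10
Second-derivative test at each critical point:
  f''(-0.5191) = -13.1149 < 0 → local maximum
  f''(3.8525) = 13.1149 > 0 → local minimum

Critical points: x = 5/3 - sqrt(43)/3 ≈ -0.5191 (local maximum); x = 5/3 + sqrt(43)/3 ≈ 3.8525 (local minimum)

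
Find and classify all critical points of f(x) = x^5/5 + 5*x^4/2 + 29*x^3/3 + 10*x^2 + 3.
f'(x) = x*(x^3 + 10*x^2 + 29*x + 20)

Solve f'(x) = 0:
  Factor: x^4 + 10*x^3 + 29*x^2 + 20*x = x*(x + 1)*(x + 4)*(x + 5) = 0.
  ⇒ x = -5, -4, -1, 0

f''(x) = 4*x^3 + 30*x^2 + 58*x + 20
Second-derivative test at each critical point:
  f''(-5) = -20 < 0 → local maximum
  f''(-4) = 12 > 0 → local minimum
  f''(-1) = -12 < 0 → local maximum
  f''(0) = 20 > 0 → local minimum

Critical points: x = -5 (local maximum); x = -4 (local minimum); x = -1 (local maximum); x = 0 (local minimum)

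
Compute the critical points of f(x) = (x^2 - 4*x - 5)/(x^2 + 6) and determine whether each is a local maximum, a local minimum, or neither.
f'(x) = 2*(2*x^2 + 11*x - 12)/(x^4 + 12*x^2 + 36)

Solve f'(x) = 0:
  f'(x) = 2*(2*x^2 + 11*x - 12)/(x^2 + 6)^2; the denominator is positive wherever f is defined, so f'(x) = 0 ⇔ 4*x^2 + 22*x - 24 = 0.
  Factor: 4*x^2 + 22*x - 24 = 2*(2*x^2 + 11*x - 12); 2*x^2 + 11*x - 12 = 0 has no rational roots; quadratic formula: x = (-11 ± √217)/4.
  ⇒ x = -sqrt(217)/4 - 11/4 ≈ -6.4327, -11/4 + sqrt(217)/4 ≈ 0.9327

f''(x) = 2*(-4*x^3 - 33*x^2 + 72*x + 66)/(x^6 + 18*x^4 + 108*x^2 + 216)
Second-derivative test at each critical point:
  f''(-6.4327) = -0.0131 < 0 → local maximum
  f''(0.9327) = 0.6242 > 0 → local minimum

Critical points: x = -sqrt(217)/4 - 11/4 ≈ -6.4327 (local maximum); x = -11/4 + sqrt(217)/4 ≈ 0.9327 (local minimum)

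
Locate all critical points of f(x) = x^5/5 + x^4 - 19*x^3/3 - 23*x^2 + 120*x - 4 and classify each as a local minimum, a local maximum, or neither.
f'(x) = x^4 + 4*x^3 - 19*x^2 - 46*x + 120

Solve f'(x) = 0:
  Factor: x^4 + 4*x^3 - 19*x^2 - 46*x + 120 = (x - 3)*(x - 2)*(x + 4)*(x + 5) = 0.
  ⇒ x = -5, -4, 2, 3

f''(x) = 4*x^3 + 12*x^2 - 38*x - 46
Second-derivative test at each critical point:
  f''(-5) = -56 < 0 → local maximum
  f''(-4) = 42 > 0 → local minimum
  f''(2) = -42 < 0 → local maximum
  f''(3) = 56 > 0 → local minimum

Critical points: x = -5 (local maximum); x = -4 (local minimum); x = 2 (local maximum); x = 3 (local minimum)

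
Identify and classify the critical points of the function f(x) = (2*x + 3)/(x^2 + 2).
f'(x) = 2*(-x^2 - 3*x + 2)/(x^4 + 4*x^2 + 4)

Solve f'(x) = 0:
  f'(x) = -2*(x^2 + 3*x - 2)/(x^2 + 2)^2; the denominator is positive wherever f is defined, so f'(x) = 0 ⇔ -2*x^2 - 6*x + 4 = 0.
  Factor: -2*x^2 - 6*x + 4 = -2*(x^2 + 3*x - 2); x^2 + 3*x - 2 = 0 has no rational roots; quadratic formula: x = (-3 ± √17)/2.
  ⇒ x = -sqrt(17)/2 - 3/2 ≈ -3.5616, -3/2 + sqrt(17)/2 ≈ 0.5616

f''(x) = 2*(4*x^2*(2*x + 3) - 3*(2*x + 1)*(x^2 + 2))/(x^2 + 2)^3
Second-derivative test at each critical point:
  f''(-3.5616) = 0.0382 > 0 → local minimum
  f''(0.5616) = -1.5382 < 0 → local maximum

Critical points: x = -sqrt(17)/2 - 3/2 ≈ -3.5616 (local minimum); x = -3/2 + sqrt(17)/2 ≈ 0.5616 (local maximum)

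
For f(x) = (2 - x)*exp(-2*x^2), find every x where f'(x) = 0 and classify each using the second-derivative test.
f'(x) = (4*x*(x - 2) - 1)*exp(-2*x^2)

Solve f'(x) = 0:
  f'(x) = (4*x^2 - 8*x - 1)·exp(-2*x^2) and exp(-2*x^2) > 0 for every x, so f'(x) = 0 ⇔ 4*x^2 - 8*x - 1 = 0.
  4*x^2 - 8*x - 1 = 0 has no rational roots; quadratic formula: x = (8 ± √80)/8.
  ⇒ x = 1 - sqrt(5)/2 ≈ -0.1180, 1 + sqrt(5)/2 ≈ 2.1180

f''(x) = 4*(4*x^2*(2 - x) + 3*x - 2)*exp(-2*x^2)
Second-derivative test at each critical point:
  f''(-0.1180) = -8.6985 < 0 → local maximum
  f''(2.1180) = 0.0011 > 0 → local minimum

Critical points: x = 1 - sqrt(5)/2 ≈ -0.1180 (local maximum); x = 1 + sqrt(5)/2 ≈ 2.1180 (local minimum)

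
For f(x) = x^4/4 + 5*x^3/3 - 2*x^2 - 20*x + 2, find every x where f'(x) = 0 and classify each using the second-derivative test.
f'(x) = x^3 + 5*x^2 - 4*x - 20

Solve f'(x) = 0:
  Factor: x^3 + 5*x^2 - 4*x - 20 = (x - 2)*(x + 2)*(x + 5) = 0.
  ⇒ x = -5, -2, 2

f''(x) = 3*x^2 + 10*x - 4
Second-derivative test at each critical point:
  f''(-5) = 21 > 0 → local minimum
  f''(-2) = -12 < 0 → local maximum
  f''(2) = 28 > 0 → local minimum

Critical points: x = -5 (local minimum); x = -2 (local maximum); x = 2 (local minimum)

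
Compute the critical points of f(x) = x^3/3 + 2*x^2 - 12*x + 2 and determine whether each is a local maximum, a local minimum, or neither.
f'(x) = x^2 + 4*x - 12

Solve f'(x) = 0:
  Factor: x^2 + 4*x - 12 = (x - 2)*(x + 6) = 0.
  ⇒ x = -6, 2

f''(x) = 2*x + 4
Second-derivative test at each critical point:
  f''(-6) = -8 < 0 → local maximum
  f''(2) = 8 > 0 → local minimum

Critical points: x = -6 (local maximum); x = 2 (local minimum)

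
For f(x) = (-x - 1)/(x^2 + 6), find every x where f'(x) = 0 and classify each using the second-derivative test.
f'(x) = (-x^2 + 2*x*(x + 1) - 6)/(x^2 + 6)^2

Solve f'(x) = 0:
  f'(x) = (x^2 + 2*x - 6)/(x^2 + 6)^2; the denominator is positive wherever f is defined, so f'(x) = 0 ⇔ x^2 + 2*x - 6 = 0.
  x^2 + 2*x - 6 = 0 has no rational roots; quadratic formula: x = (-2 ± √28)/2.
  ⇒ x = -sqrt(7) - 1 ≈ -3.6458, -1 + sqrt(7) ≈ 1.6458

f''(x) = 2*(-4*x^2*(x + 1) + (3*x + 1)*(x^2 + 6))/(x^2 + 6)^3
Second-derivative test at each critical point:
  f''(-3.6458) = -0.0142 < 0 → local maximum
  f''(1.6458) = 0.0698 > 0 → local minimum

Critical points: x = -sqrt(7) - 1 ≈ -3.6458 (local maximum); x = -1 + sqrt(7) ≈ 1.6458 (local minimum)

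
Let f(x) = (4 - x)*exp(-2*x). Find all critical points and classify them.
f'(x) = (2*x - 9)*exp(-2*x)

Solve f'(x) = 0:
  f'(x) = (2*x - 9)·exp(-2*x) and exp(-2*x) > 0 for every x, so f'(x) = 0 ⇔ 2*x - 9 = 0.
  2*x - 9 = 0.
  ⇒ x = 9/2

f''(x) = 4*(5 - x)*exp(-2*x)
Second-derivative test at each critical point:
  f''(9/2) = 2.468e-04 > 0 → local minimum

Critical points: x = 9/2 (local minimum)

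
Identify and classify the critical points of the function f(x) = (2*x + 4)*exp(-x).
f'(x) = 2*(-x - 1)*exp(-x)

Solve f'(x) = 0:
  f'(x) = (-2*x - 2)·exp(-x) and exp(-x) > 0 for every x, so f'(x) = 0 ⇔ -2*x - 2 = 0.
  Factor: -2*x - 2 = -2*(x + 1) = 0.
  ⇒ x = -1

f''(x) = 2*x*exp(-x)
Second-derivative test at each critical point:
  f''(-1) = -5.4366 < 0 → local maximum

Critical points: x = -1 (local maximum)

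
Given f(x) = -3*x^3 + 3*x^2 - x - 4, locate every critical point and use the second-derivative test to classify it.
f'(x) = -9*x^2 + 6*x - 1

Solve f'(x) = 0:
  Factor: -9*x^2 + 6*x - 1 = -(3*x - 1)^2 = 0.
  ⇒ x = 1/3

f''(x) = 6 - 18*x
Second-derivative test at each critical point:
  f''(1/3) = 0, so the second-derivative test is inconclusive; use the first-derivative test: f'(1/12) = -0.5625, f'(7/12) = -0.5625 — f' is negative on both sides (no sign change) → neither a local maximum nor a local minimum

Critical points: x = 1/3 (neither)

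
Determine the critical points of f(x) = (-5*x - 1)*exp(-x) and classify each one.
f'(x) = (5*x - 4)*exp(-x)

Solve f'(x) = 0:
  f'(x) = (5*x - 4)·exp(-x) and exp(-x) > 0 for every x, so f'(x) = 0 ⇔ 5*x - 4 = 0.
  5*x - 4 = 0.
  ⇒ x = 4/5

f''(x) = (9 - 5*x)*exp(-x)
Second-derivative test at each critical point:
  f''(4/5) = 2.2466 > 0 → local minimum

Critical points: x = 4/5 (local minimum)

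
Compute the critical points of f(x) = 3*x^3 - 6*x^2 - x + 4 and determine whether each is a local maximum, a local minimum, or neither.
f'(x) = 9*x^2 - 12*x - 1

Solve f'(x) = 0:
  9*x^2 - 12*x - 1 = 0 has no rational roots; quadratic formula: x = (12 ± √180)/18.
  ⇒ x = 2/3 - sqrt(5)/3 ≈ -0.0787, 2/3 + sqrt(5)/3 ≈ 1.4120

f''(x) = 18*x - 12
Second-derivative test at each critical point:
  f''(-0.0787) = -13.4164 < 0 → local maximum
  f''(1.4120) = 13.4164 > 0 → local minimum

Critical points: x = 2/3 - sqrt(5)/3 ≈ -0.0787 (local maximum); x = 2/3 + sqrt(5)/3 ≈ 1.4120 (local minimum)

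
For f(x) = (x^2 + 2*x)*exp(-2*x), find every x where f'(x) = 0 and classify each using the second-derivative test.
f'(x) = 2*(-x^2 - x + 1)*exp(-2*x)

Solve f'(x) = 0:
  f'(x) = (-2*x^2 - 2*x + 2)·exp(-2*x) and exp(-2*x) > 0 for every x, so f'(x) = 0 ⇔ -2*x^2 - 2*x + 2 = 0.
  Factor: -2*x^2 - 2*x + 2 = -2*(x^2 + x - 1); x^2 + x - 1 = 0 has no rational roots; quadratic formula: x = (-1 ± √5)/2.
  ⇒ x = -sqrt(5)/2 - 1/2 ≈ -1.6180, -1/2 + sqrt(5)/2 ≈ 0.6180

f''(x) = 2*(2*x^2 - 3)*exp(-2*x)
Second-derivative test at each critical point:
  f''(-1.6180) = 113.7422 > 0 → local minimum
  f''(0.6180) = -1.2993 < 0 → local maximum

Critical points: x = -sqrt(5)/2 - 1/2 ≈ -1.6180 (local minimum); x = -1/2 + sqrt(5)/2 ≈ 0.6180 (local maximum)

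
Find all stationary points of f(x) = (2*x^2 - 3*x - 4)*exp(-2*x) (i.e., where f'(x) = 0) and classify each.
f'(x) = (-4*x^2 + 10*x + 5)*exp(-2*x)

Solve f'(x) = 0:
  f'(x) = (-4*x^2 + 10*x + 5)·exp(-2*x) and exp(-2*x) > 0 for every x, so f'(x) = 0 ⇔ -4*x^2 + 10*x + 5 = 0.
  4*x^2 - 10*x - 5 = 0 has no rational roots; quadratic formula: x = (10 ± √180)/8.
  ⇒ x = 5/4 - 3*sqrt(5)/4 ≈ -0.4271, 5/4 + 3*sqrt(5)/4 ≈ 2.9271

f''(x) = 4*x*(2*x - 7)*exp(-2*x)
Second-derivative test at each critical point:
  f''(-0.4271) = 31.5187 > 0 → local minimum
  f''(2.9271) = -0.0385 < 0 → local maximum

Critical points: x = 5/4 - 3*sqrt(5)/4 ≈ -0.4271 (local minimum); x = 5/4 + 3*sqrt(5)/4 ≈ 2.9271 (local maximum)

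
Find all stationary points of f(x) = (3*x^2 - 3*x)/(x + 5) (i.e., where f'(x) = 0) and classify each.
f'(x) = 3*(x^2 + 10*x - 5)/(x^2 + 10*x + 25)

Solve f'(x) = 0:
  f'(x) = 3*(x^2 + 10*x - 5)/(x + 5)^2; the denominator is positive wherever f is defined, so f'(x) = 0 ⇔ 3*x^2 + 30*x - 15 = 0.
  Factor: 3*x^2 + 30*x - 15 = 3*(x^2 + 10*x - 5); x^2 + 10*x - 5 = 0 has no rational roots; quadratic formula: x = (-10 ± √120)/2.
  ⇒ x = -sqrt(30) - 5 ≈ -10.4772, -5 + sqrt(30) ≈ 0.4772

f''(x) = 180/(x^3 + 15*x^2 + 75*x + 125)
Second-derivative test at each critical point:
  f''(-10.4772) = -1.0954 < 0 → local maximum
  f''(0.4772) = 1.0954 > 0 → local minimum

Critical points: x = -sqrt(30) - 5 ≈ -10.4772 (local maximum); x = -5 + sqrt(30) ≈ 0.4772 (local minimum)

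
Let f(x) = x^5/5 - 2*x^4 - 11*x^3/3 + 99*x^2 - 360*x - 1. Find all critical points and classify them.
f'(x) = x^4 - 8*x^3 - 11*x^2 + 198*x - 360

Solve f'(x) = 0:
  Factor: x^4 - 8*x^3 - 11*x^2 + 198*x - 360 = (x - 6)*(x - 4)*(x - 3)*(x + 5) = 0.
  ⇒ x = -5, 3, 4, 6

f''(x) = 4*x^3 - 24*x^2 - 22*x + 198
Second-derivative test at each critical point:
  f''(-5) = -792 < 0 → local maximum
  f''(3) = 24 > 0 → local minimum
  f''(4) = -18 < 0 → local maximum
  f''(6) = 66 > 0 → local minimum

Critical points: x = -5 (local maximum); x = 3 (local minimum); x = 4 (local maximum); x = 6 (local minimum)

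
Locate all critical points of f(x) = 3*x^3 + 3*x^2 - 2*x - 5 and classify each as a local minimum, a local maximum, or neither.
f'(x) = 9*x^2 + 6*x - 2

Solve f'(x) = 0:
  9*x^2 + 6*x - 2 = 0 has no rational roots; quadratic formula: x = (-6 ± √108)/18.
  ⇒ x = -sqrt(3)/3 - 1/3 ≈ -0.9107, -1/3 + sqrt(3)/3 ≈ 0.2440

f''(x) = 18*x + 6
Second-derivative test at each critical point:
  f''(-0.9107) = -10.3923 < 0 → local maximum
  f''(0.2440) = 10.3923 > 0 → local minimum

Critical points: x = -sqrt(3)/3 - 1/3 ≈ -0.9107 (local maximum); x = -1/3 + sqrt(3)/3 ≈ 0.2440 (local minimum)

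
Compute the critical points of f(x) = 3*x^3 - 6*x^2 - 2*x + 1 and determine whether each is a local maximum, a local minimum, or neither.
f'(x) = 9*x^2 - 12*x - 2

Solve f'(x) = 0:
  9*x^2 - 12*x - 2 = 0 has no rational roots; quadratic formula: x = (12 ± √216)/18.
  ⇒ x = 2/3 - sqrt(6)/3 ≈ -0.1498, 2/3 + sqrt(6)/3 ≈ 1.4832

f''(x) = 18*x - 12
Second-derivative test at each critical point:
  f''(-0.1498) = -14.6969 < 0 → local maximum
  f''(1.4832) = 14.6969 > 0 → local minimum

Critical points: x = 2/3 - sqrt(6)/3 ≈ -0.1498 (local maximum); x = 2/3 + sqrt(6)/3 ≈ 1.4832 (local minimum)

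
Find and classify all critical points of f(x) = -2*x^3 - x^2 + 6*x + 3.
f'(x) = -6*x^2 - 2*x + 6

Solve f'(x) = 0:
  Factor: -6*x^2 - 2*x + 6 = -2*(3*x^2 + x - 3); 3*x^2 + x - 3 = 0 has no rational roots; quadratic formula: x = (-1 ± √37)/6.
  ⇒ x = -sqrt(37)/6 - 1/6 ≈ -1.1805, -1/6 + sqrt(37)/6 ≈ 0.8471

f''(x) = -12*x - 2
Second-derivative test at each critical point:
  f''(-1.1805) = 12.1655 > 0 → local minimum
  f''(0.8471) = -12.1655 < 0 → local maximum

Critical points: x = -sqrt(37)/6 - 1/6 ≈ -1.1805 (local minimum); x = -1/6 + sqrt(37)/6 ≈ 0.8471 (local maximum)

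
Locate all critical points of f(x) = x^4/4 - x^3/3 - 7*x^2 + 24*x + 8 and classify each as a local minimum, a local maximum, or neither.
f'(x) = x^3 - x^2 - 14*x + 24

Solve f'(x) = 0:
  Factor: x^3 - x^2 - 14*x + 24 = (x - 3)*(x - 2)*(x + 4) = 0.
  ⇒ x = -4, 2, 3

f''(x) = 3*x^2 - 2*x - 14
Second-derivative test at each critical point:
  f''(-4) = 42 > 0 → local minimum
  f''(2) = -6 < 0 → local maximum
  f''(3) = 7 > 0 → local minimum

Critical points: x = -4 (local minimum); x = 2 (local maximum); x = 3 (local minimum)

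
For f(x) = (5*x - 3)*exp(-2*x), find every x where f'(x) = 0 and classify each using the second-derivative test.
f'(x) = (11 - 10*x)*exp(-2*x)

Solve f'(x) = 0:
  f'(x) = (11 - 10*x)·exp(-2*x) and exp(-2*x) > 0 for every x, so f'(x) = 0 ⇔ 11 - 10*x = 0.
  11 - 10*x = 0.
  ⇒ x = 11/10

f''(x) = 4*(5*x - 8)*exp(-2*x)
Second-derivative test at each critical point:
  f''(11/10) = -1.1080 < 0 → local maximum

Critical points: x = 11/10 (local maximum)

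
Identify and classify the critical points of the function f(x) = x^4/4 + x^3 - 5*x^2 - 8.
f'(x) = x*(x^2 + 3*x - 10)

Solve f'(x) = 0:
  Factor: x^3 + 3*x^2 - 10*x = x*(x - 2)*(x + 5) = 0.
  ⇒ x = -5, 0, 2

f''(x) = 3*x^2 + 6*x - 10
Second-derivative test at each critical point:
  f''(-5) = 35 > 0 → local minimum
  f''(0) = -10 < 0 → local maximum
  f''(2) = 14 > 0 → local minimum

Critical points: x = -5 (local minimum); x = 0 (local maximum); x = 2 (local minimum)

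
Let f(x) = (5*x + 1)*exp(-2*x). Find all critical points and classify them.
f'(x) = (3 - 10*x)*exp(-2*x)

Solve f'(x) = 0:
  f'(x) = (3 - 10*x)·exp(-2*x) and exp(-2*x) > 0 for every x, so f'(x) = 0 ⇔ 3 - 10*x = 0.
  3 - 10*x = 0.
  ⇒ x = 3/10

f''(x) = 4*(5*x - 4)*exp(-2*x)
Second-derivative test at each critical point:
  f''(3/10) = -5.4881 < 0 → local maximum

Critical points: x = 3/10 (local maximum)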